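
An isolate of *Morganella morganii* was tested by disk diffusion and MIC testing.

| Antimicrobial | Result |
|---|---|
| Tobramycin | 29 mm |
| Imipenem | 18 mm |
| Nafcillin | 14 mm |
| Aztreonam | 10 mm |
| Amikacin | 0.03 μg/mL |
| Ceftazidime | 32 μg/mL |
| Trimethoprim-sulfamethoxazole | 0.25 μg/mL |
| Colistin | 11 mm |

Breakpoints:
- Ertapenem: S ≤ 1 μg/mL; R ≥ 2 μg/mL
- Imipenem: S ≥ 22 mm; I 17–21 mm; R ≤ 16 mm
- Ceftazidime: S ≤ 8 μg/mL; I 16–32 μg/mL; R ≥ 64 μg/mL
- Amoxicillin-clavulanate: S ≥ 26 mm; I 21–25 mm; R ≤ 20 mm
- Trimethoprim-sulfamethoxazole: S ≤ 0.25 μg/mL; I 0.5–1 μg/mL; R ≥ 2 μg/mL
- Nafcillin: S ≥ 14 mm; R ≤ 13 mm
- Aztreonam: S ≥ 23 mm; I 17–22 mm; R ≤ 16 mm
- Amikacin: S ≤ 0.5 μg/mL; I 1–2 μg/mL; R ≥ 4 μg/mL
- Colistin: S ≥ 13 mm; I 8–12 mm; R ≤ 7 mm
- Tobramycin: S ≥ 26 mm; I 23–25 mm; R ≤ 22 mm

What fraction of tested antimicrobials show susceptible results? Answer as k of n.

Tobramycin: 29 mm is ≥ 26 mm → Susceptible
Imipenem: 18 mm is in 17–21 mm ⇒ intermediate
Nafcillin (14 mm) ≥ 14 mm → Susceptible
Aztreonam (10 mm) ≤ 16 mm → Resistant
Amikacin 0.03 μg/mL: ≤ 0.5 μg/mL — Susceptible
Ceftazidime 32 μg/mL: in 16–32 μg/mL — I
Trimethoprim-sulfamethoxazole (0.25 μg/mL) ≤ 0.25 μg/mL — Susceptible
Colistin: 11 mm is in 8–12 mm → I
Susceptible: 4/8

4 of 8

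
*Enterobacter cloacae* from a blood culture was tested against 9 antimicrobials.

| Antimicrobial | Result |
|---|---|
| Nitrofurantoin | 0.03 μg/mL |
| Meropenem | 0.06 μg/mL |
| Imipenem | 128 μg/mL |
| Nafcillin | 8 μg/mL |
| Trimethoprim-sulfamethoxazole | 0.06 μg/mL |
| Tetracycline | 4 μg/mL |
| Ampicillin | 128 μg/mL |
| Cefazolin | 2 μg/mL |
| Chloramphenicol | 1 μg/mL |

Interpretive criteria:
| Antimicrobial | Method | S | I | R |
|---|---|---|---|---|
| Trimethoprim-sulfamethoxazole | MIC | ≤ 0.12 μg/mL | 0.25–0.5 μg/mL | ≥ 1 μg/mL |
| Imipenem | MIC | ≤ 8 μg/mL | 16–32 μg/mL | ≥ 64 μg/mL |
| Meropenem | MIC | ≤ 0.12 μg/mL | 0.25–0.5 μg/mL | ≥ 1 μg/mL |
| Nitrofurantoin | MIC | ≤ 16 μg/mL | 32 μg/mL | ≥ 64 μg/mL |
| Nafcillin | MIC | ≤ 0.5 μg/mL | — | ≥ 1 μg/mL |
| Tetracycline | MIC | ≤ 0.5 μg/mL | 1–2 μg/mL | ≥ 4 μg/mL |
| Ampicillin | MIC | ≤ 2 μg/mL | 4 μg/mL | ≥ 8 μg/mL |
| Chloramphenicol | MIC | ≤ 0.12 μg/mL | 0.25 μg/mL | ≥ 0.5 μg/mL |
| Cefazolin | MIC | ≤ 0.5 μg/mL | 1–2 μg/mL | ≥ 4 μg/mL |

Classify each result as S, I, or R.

S, S, R, R, S, R, R, I, R

Nitrofurantoin (0.03 μg/mL) ≤ 16 μg/mL → S
Meropenem (0.06 μg/mL) ≤ 0.12 μg/mL → Susceptible
Imipenem 128 μg/mL: ≥ 64 μg/mL ⇒ R
Nafcillin: 8 μg/mL is ≥ 1 μg/mL — resistant
Trimethoprim-sulfamethoxazole 0.06 μg/mL: ≤ 0.12 μg/mL → susceptible
Tetracycline (4 μg/mL) ≥ 4 μg/mL ⇒ Resistant
Ampicillin 128 μg/mL: ≥ 8 μg/mL → Resistant
Cefazolin (2 μg/mL) in 1–2 μg/mL — intermediate
Chloramphenicol (1 μg/mL) ≥ 0.5 μg/mL → R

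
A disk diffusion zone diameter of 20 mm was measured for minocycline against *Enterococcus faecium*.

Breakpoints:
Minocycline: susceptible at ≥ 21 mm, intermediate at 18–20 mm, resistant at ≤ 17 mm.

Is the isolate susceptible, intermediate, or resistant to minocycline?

Minocycline (20 mm) in 18–20 mm ⇒ intermediate

Intermediate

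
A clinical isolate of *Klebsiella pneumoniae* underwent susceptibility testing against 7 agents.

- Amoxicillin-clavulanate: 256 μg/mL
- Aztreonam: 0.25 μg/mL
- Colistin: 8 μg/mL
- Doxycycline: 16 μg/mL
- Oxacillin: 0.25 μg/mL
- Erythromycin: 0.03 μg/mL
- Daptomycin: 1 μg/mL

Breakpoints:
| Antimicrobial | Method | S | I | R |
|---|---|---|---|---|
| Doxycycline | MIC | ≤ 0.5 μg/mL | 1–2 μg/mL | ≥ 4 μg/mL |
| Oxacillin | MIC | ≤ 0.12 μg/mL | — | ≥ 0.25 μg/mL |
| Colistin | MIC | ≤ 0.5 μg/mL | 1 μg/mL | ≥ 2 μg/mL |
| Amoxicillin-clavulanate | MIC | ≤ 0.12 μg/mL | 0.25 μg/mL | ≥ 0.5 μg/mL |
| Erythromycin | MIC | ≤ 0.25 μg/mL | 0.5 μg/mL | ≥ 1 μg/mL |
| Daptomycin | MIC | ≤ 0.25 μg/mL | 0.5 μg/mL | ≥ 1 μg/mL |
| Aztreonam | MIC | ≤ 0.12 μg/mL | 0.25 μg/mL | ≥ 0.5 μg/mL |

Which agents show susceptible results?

erythromycin

Amoxicillin-clavulanate (256 μg/mL) ≥ 0.5 μg/mL — Resistant
Aztreonam (0.25 μg/mL) = 0.25 μg/mL → I
Colistin (8 μg/mL) ≥ 2 μg/mL ⇒ R
Doxycycline (16 μg/mL) ≥ 4 μg/mL → R
Oxacillin: 0.25 μg/mL is ≥ 0.25 μg/mL → resistant
Erythromycin 0.03 μg/mL: ≤ 0.25 μg/mL ⇒ susceptible
Daptomycin 1 μg/mL: ≥ 1 μg/mL → resistant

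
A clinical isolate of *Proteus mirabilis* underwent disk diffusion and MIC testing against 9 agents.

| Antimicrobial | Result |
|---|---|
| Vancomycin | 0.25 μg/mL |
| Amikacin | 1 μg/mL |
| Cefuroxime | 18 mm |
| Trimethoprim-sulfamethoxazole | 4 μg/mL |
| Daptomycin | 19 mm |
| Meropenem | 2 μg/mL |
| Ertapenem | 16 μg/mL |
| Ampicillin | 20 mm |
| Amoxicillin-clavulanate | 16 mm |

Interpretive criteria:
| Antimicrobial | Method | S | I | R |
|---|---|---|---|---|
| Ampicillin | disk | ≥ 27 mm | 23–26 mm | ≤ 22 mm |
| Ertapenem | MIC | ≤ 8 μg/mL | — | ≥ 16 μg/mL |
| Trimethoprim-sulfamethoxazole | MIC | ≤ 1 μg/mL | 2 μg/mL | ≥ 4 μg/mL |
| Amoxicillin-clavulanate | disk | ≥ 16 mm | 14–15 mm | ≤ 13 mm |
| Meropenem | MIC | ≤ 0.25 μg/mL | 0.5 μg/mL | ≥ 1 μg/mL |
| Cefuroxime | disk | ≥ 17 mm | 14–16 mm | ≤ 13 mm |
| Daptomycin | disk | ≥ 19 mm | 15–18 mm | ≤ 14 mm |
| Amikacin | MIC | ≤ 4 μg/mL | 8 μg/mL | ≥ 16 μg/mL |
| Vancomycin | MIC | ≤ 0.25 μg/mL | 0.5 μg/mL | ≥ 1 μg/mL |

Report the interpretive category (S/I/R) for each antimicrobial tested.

S, S, S, R, S, R, R, R, S

Vancomycin (0.25 μg/mL) ≤ 0.25 μg/mL ⇒ Susceptible
Amikacin (1 μg/mL) ≤ 4 μg/mL — susceptible
Cefuroxime 18 mm: ≥ 17 mm — susceptible
Trimethoprim-sulfamethoxazole 4 μg/mL: ≥ 4 μg/mL — R
Daptomycin 19 mm: ≥ 19 mm → S
Meropenem (2 μg/mL) ≥ 1 μg/mL — Resistant
Ertapenem: 16 μg/mL is ≥ 16 μg/mL → resistant
Ampicillin (20 mm) ≤ 22 mm → Resistant
Amoxicillin-clavulanate (16 mm) ≥ 16 mm → susceptible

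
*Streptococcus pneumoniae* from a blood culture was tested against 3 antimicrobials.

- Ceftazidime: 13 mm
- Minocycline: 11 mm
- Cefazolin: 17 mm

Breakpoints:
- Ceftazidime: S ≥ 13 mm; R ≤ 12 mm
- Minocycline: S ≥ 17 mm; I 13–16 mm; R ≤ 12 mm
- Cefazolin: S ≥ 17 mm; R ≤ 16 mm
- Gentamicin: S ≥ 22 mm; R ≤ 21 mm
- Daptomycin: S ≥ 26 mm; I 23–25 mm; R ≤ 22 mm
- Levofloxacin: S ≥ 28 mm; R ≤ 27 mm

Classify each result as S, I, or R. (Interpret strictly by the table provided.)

S, R, S

Ceftazidime 13 mm: ≥ 13 mm → S
Minocycline (11 mm) ≤ 12 mm — Resistant
Cefazolin: 17 mm is ≥ 17 mm — Susceptible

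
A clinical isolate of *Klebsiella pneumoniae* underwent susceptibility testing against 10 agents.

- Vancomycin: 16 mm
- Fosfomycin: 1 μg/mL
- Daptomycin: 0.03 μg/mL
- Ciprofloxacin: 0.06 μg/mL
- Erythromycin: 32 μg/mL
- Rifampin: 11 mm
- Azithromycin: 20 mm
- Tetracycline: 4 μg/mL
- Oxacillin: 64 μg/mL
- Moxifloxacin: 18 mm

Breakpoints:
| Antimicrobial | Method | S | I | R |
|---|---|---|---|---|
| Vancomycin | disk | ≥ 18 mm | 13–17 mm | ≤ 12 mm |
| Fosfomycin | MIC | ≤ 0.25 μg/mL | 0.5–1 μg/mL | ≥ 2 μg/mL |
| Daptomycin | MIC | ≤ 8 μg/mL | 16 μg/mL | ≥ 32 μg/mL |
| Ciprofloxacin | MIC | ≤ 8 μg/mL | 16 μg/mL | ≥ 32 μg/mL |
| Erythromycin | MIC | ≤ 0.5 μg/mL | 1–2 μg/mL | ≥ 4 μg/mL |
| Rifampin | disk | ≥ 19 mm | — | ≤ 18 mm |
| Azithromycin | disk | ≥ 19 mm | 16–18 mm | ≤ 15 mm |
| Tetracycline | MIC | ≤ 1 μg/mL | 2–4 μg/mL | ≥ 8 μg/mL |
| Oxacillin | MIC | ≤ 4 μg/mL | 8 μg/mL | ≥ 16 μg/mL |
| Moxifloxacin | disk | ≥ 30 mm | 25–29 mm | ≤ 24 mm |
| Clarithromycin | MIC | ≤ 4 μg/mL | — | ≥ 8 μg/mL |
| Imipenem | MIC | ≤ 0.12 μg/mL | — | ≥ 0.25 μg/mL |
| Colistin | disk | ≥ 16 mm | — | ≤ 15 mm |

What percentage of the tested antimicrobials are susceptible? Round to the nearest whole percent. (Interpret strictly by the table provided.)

30%

Vancomycin (16 mm) in 13–17 mm ⇒ Intermediate
Fosfomycin 1 μg/mL: in 0.5–1 μg/mL → intermediate
Daptomycin 0.03 μg/mL: ≤ 8 μg/mL → susceptible
Ciprofloxacin: 0.06 μg/mL is ≤ 8 μg/mL — Susceptible
Erythromycin (32 μg/mL) ≥ 4 μg/mL — Resistant
Rifampin: 11 mm is ≤ 18 mm ⇒ resistant
Azithromycin (20 mm) ≥ 19 mm → Susceptible
Tetracycline 4 μg/mL: in 2–4 μg/mL → intermediate
Oxacillin (64 μg/mL) ≥ 16 μg/mL ⇒ resistant
Moxifloxacin 18 mm: ≤ 24 mm — Resistant
Susceptible: 3/10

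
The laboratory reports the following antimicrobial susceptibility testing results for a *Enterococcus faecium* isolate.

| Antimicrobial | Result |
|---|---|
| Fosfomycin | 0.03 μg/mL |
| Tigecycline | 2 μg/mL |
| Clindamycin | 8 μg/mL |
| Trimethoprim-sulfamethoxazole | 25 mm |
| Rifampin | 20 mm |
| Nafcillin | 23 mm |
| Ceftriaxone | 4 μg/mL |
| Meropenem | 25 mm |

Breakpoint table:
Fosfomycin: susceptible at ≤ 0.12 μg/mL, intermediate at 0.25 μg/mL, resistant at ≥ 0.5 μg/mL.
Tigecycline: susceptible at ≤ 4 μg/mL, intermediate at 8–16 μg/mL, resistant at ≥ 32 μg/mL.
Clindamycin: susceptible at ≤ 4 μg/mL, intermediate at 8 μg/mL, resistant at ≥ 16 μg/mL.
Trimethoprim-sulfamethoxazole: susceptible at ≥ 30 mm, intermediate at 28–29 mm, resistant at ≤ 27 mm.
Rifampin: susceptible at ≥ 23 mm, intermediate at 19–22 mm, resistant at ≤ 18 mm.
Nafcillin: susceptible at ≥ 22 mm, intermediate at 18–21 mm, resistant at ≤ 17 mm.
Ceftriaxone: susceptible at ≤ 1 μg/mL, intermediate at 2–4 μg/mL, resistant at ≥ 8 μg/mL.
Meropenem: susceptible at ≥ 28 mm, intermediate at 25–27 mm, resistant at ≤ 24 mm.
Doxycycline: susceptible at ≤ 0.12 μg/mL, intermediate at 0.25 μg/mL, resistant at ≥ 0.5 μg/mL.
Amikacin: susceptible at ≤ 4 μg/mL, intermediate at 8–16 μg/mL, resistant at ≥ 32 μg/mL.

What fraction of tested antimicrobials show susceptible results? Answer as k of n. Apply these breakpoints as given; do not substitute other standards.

3 of 8

Fosfomycin (0.03 μg/mL) ≤ 0.12 μg/mL ⇒ S
Tigecycline 2 μg/mL: ≤ 4 μg/mL ⇒ susceptible
Clindamycin 8 μg/mL: = 8 μg/mL → intermediate
Trimethoprim-sulfamethoxazole 25 mm: ≤ 27 mm — resistant
Rifampin 20 mm: in 19–22 mm → intermediate
Nafcillin: 23 mm is ≥ 22 mm → Susceptible
Ceftriaxone: 4 μg/mL is in 2–4 μg/mL — I
Meropenem 25 mm: in 25–27 mm — Intermediate
Susceptible: 3/8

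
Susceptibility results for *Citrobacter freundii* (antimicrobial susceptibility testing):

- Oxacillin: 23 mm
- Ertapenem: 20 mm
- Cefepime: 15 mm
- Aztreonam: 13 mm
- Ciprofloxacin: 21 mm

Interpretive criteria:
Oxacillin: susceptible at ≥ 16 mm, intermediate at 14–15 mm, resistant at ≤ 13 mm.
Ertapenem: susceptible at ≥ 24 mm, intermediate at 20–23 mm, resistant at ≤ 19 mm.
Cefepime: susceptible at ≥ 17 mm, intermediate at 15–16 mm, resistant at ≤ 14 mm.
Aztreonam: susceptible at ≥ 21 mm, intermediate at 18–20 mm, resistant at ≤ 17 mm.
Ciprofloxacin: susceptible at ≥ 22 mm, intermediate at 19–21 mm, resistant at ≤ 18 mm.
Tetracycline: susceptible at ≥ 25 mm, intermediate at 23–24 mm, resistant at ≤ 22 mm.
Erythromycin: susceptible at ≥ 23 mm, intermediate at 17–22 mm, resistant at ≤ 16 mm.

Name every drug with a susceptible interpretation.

oxacillin

Oxacillin: 23 mm is ≥ 16 mm — Susceptible
Ertapenem: 20 mm is in 20–23 mm ⇒ intermediate
Cefepime 15 mm: in 15–16 mm — intermediate
Aztreonam (13 mm) ≤ 17 mm → resistant
Ciprofloxacin 21 mm: in 19–21 mm → I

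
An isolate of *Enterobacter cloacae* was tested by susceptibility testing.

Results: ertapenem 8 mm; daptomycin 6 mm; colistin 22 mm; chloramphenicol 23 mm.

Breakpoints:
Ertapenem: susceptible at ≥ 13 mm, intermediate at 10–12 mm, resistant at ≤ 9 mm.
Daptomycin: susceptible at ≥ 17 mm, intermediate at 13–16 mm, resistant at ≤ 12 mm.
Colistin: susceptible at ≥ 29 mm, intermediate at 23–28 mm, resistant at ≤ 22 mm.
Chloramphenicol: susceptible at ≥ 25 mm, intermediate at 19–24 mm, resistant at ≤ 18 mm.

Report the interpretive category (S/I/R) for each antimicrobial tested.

R, R, R, I

Ertapenem 8 mm: ≤ 9 mm → Resistant
Daptomycin: 6 mm is ≤ 12 mm ⇒ R
Colistin (22 mm) ≤ 22 mm — resistant
Chloramphenicol 23 mm: in 19–24 mm — Intermediate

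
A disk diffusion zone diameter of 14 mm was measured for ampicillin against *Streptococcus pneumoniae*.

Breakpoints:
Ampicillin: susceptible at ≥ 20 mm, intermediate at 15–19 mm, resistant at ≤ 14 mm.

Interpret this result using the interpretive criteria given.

Ampicillin (14 mm) ≤ 14 mm → Resistant

Resistant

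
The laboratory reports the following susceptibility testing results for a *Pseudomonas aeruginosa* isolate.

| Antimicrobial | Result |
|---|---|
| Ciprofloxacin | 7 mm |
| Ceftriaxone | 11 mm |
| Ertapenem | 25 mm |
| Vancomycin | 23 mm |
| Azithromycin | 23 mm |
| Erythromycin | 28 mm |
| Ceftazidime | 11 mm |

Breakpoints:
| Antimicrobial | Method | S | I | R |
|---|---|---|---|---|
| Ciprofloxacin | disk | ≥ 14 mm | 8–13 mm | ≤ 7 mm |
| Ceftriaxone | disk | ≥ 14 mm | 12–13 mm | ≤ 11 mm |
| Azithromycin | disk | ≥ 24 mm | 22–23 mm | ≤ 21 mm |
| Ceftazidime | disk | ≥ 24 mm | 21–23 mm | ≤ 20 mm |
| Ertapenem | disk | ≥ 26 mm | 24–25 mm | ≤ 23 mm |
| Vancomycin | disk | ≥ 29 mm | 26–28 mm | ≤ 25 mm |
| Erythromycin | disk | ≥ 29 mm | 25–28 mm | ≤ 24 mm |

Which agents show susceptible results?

none

Ciprofloxacin: 7 mm is ≤ 7 mm ⇒ R
Ceftriaxone 11 mm: ≤ 11 mm → resistant
Ertapenem: 25 mm is in 24–25 mm ⇒ intermediate
Vancomycin (23 mm) ≤ 25 mm → R
Azithromycin (23 mm) in 22–23 mm ⇒ Intermediate
Erythromycin (28 mm) in 25–28 mm — Intermediate
Ceftazidime: 11 mm is ≤ 20 mm → Resistant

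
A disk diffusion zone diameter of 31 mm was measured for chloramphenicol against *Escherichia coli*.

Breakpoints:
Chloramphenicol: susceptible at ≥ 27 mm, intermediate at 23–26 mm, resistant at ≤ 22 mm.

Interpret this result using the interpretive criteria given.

Susceptible

Chloramphenicol: 31 mm is ≥ 27 mm → S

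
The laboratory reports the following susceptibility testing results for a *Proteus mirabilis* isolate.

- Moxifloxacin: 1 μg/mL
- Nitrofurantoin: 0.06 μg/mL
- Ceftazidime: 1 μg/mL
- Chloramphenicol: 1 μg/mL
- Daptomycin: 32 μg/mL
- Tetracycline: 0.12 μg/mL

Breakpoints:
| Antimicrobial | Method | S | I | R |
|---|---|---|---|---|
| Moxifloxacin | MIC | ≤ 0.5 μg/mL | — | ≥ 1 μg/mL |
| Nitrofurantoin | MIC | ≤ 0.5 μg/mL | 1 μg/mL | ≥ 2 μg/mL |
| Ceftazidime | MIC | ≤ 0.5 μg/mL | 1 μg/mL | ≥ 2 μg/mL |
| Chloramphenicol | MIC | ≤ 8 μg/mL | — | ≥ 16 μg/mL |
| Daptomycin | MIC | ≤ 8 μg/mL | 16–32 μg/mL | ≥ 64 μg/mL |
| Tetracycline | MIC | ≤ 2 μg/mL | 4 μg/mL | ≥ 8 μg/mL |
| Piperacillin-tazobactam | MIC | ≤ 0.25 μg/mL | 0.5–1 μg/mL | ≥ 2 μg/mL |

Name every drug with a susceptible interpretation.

Moxifloxacin 1 μg/mL: ≥ 1 μg/mL — resistant
Nitrofurantoin 0.06 μg/mL: ≤ 0.5 μg/mL → susceptible
Ceftazidime (1 μg/mL) = 1 μg/mL → Intermediate
Chloramphenicol (1 μg/mL) ≤ 8 μg/mL — S
Daptomycin (32 μg/mL) in 16–32 μg/mL — intermediate
Tetracycline 0.12 μg/mL: ≤ 2 μg/mL → susceptible

nitrofurantoin, chloramphenicol, tetracycline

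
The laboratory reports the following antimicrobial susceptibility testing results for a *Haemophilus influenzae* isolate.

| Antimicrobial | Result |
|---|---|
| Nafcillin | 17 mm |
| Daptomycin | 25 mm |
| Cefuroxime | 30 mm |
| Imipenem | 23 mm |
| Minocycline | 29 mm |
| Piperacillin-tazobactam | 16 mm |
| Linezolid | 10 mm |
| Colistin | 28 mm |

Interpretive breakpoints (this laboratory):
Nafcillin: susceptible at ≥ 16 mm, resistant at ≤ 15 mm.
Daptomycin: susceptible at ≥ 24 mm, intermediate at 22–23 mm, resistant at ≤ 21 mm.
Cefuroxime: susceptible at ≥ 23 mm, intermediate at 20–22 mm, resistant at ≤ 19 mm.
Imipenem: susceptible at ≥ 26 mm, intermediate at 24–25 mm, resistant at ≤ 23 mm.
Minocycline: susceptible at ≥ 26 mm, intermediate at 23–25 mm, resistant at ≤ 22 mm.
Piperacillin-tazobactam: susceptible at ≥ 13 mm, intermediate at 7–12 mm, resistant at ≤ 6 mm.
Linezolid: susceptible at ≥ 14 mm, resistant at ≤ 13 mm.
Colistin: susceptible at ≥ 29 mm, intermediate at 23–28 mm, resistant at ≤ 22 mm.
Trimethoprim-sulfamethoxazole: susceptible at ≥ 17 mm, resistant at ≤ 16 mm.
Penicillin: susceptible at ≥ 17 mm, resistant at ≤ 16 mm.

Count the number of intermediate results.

1

Nafcillin 17 mm: ≥ 16 mm — susceptible
Daptomycin 25 mm: ≥ 24 mm → Susceptible
Cefuroxime: 30 mm is ≥ 23 mm ⇒ Susceptible
Imipenem: 23 mm is ≤ 23 mm ⇒ resistant
Minocycline: 29 mm is ≥ 26 mm — Susceptible
Piperacillin-tazobactam (16 mm) ≥ 13 mm — S
Linezolid (10 mm) ≤ 13 mm ⇒ R
Colistin: 28 mm is in 23–28 mm — I
Intermediate: 1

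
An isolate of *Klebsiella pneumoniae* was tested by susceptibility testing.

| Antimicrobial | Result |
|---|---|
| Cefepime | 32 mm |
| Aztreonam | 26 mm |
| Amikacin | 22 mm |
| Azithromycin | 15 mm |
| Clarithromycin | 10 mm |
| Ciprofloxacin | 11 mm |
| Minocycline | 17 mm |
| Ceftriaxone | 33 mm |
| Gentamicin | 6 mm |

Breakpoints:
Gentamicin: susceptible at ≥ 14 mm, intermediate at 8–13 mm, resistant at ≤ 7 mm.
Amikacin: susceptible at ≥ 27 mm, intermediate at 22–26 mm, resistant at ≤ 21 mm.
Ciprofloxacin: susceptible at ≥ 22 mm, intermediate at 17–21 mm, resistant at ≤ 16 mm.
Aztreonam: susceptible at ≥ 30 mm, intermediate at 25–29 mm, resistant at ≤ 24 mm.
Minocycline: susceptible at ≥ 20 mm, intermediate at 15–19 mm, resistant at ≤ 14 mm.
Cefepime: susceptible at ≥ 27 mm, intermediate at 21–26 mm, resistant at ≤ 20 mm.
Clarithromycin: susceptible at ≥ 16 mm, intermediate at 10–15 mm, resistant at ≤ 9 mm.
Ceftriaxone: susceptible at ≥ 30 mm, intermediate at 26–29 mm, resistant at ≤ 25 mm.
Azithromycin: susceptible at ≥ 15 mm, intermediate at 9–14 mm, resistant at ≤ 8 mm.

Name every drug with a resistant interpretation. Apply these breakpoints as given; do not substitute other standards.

Cefepime 32 mm: ≥ 27 mm ⇒ S
Aztreonam: 26 mm is in 25–29 mm ⇒ I
Amikacin 22 mm: in 22–26 mm → I
Azithromycin: 15 mm is ≥ 15 mm — susceptible
Clarithromycin (10 mm) in 10–15 mm → I
Ciprofloxacin (11 mm) ≤ 16 mm ⇒ resistant
Minocycline: 17 mm is in 15–19 mm — I
Ceftriaxone: 33 mm is ≥ 30 mm — S
Gentamicin 6 mm: ≤ 7 mm ⇒ Resistant

ciprofloxacin, gentamicin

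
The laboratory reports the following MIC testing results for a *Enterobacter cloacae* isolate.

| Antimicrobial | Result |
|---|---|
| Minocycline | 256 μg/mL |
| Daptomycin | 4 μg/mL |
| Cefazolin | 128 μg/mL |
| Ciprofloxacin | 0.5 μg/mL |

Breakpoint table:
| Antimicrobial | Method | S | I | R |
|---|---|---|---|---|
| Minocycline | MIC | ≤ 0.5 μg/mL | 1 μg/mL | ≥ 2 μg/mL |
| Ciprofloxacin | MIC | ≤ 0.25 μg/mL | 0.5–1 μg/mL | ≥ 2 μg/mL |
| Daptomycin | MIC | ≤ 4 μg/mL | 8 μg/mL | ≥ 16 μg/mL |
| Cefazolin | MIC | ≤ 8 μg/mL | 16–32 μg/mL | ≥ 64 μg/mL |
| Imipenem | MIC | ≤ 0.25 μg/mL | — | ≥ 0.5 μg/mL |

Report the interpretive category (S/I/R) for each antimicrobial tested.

Minocycline (256 μg/mL) ≥ 2 μg/mL — resistant
Daptomycin (4 μg/mL) ≤ 4 μg/mL ⇒ Susceptible
Cefazolin 128 μg/mL: ≥ 64 μg/mL — R
Ciprofloxacin: 0.5 μg/mL is in 0.5–1 μg/mL — Intermediate

R, S, R, I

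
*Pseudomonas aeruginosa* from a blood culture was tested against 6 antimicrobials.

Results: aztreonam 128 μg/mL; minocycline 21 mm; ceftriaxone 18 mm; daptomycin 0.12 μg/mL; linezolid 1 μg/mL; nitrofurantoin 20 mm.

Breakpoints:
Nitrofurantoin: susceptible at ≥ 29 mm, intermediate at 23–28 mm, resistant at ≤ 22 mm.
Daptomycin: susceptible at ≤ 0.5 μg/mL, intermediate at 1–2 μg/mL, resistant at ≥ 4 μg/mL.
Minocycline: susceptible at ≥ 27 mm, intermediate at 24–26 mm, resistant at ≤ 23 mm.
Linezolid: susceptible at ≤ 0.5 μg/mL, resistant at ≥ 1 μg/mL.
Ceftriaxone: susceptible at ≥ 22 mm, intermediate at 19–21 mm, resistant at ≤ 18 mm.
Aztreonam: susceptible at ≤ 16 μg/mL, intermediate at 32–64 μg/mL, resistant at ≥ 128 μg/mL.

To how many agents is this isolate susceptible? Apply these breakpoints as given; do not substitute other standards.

1

Aztreonam: 128 μg/mL is ≥ 128 μg/mL ⇒ resistant
Minocycline: 21 mm is ≤ 23 mm ⇒ resistant
Ceftriaxone 18 mm: ≤ 18 mm — Resistant
Daptomycin (0.12 μg/mL) ≤ 0.5 μg/mL — Susceptible
Linezolid 1 μg/mL: ≥ 1 μg/mL ⇒ Resistant
Nitrofurantoin 20 mm: ≤ 22 mm → R
Susceptible: 1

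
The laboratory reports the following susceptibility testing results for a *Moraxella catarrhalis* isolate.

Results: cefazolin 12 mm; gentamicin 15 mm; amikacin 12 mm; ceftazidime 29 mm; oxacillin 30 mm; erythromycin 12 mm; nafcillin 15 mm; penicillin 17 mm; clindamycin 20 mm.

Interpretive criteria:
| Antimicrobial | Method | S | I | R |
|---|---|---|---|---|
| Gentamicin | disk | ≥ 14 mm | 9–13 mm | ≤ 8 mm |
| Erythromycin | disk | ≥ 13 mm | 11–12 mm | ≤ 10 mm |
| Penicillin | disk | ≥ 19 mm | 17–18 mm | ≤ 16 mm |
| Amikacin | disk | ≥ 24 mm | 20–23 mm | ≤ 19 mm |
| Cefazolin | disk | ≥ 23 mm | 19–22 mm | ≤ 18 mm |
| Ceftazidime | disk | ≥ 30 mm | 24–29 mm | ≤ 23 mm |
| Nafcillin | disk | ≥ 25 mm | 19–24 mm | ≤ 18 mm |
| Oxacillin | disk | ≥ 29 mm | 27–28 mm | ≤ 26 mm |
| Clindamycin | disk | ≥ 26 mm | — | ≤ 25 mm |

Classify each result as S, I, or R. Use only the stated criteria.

R, S, R, I, S, I, R, I, R

Cefazolin: 12 mm is ≤ 18 mm — R
Gentamicin 15 mm: ≥ 14 mm → Susceptible
Amikacin 12 mm: ≤ 19 mm ⇒ R
Ceftazidime (29 mm) in 24–29 mm ⇒ intermediate
Oxacillin: 30 mm is ≥ 29 mm — S
Erythromycin (12 mm) in 11–12 mm ⇒ intermediate
Nafcillin (15 mm) ≤ 18 mm — R
Penicillin 17 mm: in 17–18 mm → I
Clindamycin 20 mm: ≤ 25 mm — Resistant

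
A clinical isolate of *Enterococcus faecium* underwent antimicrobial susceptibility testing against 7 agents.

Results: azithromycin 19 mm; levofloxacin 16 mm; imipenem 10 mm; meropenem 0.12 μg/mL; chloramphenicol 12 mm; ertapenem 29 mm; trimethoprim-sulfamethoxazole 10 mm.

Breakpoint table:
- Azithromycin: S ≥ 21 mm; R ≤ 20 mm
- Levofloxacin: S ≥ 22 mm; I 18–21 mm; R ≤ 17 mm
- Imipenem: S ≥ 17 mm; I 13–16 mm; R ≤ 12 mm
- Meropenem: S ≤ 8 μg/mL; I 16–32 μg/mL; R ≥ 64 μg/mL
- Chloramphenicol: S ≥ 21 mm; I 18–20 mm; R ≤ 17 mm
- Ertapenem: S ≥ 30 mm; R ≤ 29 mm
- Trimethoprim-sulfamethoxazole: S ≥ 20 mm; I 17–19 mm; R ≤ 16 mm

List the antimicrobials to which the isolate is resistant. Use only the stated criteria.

azithromycin, levofloxacin, imipenem, chloramphenicol, ertapenem, trimethoprim-sulfamethoxazole

Azithromycin (19 mm) ≤ 20 mm → R
Levofloxacin 16 mm: ≤ 17 mm → resistant
Imipenem 10 mm: ≤ 12 mm → resistant
Meropenem 0.12 μg/mL: ≤ 8 μg/mL ⇒ Susceptible
Chloramphenicol: 12 mm is ≤ 17 mm ⇒ Resistant
Ertapenem: 29 mm is ≤ 29 mm ⇒ R
Trimethoprim-sulfamethoxazole: 10 mm is ≤ 16 mm ⇒ Resistant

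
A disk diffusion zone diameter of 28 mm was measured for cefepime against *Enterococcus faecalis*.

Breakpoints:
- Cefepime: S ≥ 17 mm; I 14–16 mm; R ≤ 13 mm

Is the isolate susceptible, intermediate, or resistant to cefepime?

Cefepime 28 mm: ≥ 17 mm → S

Susceptible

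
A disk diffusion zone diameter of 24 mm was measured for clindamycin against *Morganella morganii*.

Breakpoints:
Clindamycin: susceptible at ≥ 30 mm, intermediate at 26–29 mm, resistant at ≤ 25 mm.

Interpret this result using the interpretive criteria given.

Resistant

Clindamycin 24 mm: ≤ 25 mm — R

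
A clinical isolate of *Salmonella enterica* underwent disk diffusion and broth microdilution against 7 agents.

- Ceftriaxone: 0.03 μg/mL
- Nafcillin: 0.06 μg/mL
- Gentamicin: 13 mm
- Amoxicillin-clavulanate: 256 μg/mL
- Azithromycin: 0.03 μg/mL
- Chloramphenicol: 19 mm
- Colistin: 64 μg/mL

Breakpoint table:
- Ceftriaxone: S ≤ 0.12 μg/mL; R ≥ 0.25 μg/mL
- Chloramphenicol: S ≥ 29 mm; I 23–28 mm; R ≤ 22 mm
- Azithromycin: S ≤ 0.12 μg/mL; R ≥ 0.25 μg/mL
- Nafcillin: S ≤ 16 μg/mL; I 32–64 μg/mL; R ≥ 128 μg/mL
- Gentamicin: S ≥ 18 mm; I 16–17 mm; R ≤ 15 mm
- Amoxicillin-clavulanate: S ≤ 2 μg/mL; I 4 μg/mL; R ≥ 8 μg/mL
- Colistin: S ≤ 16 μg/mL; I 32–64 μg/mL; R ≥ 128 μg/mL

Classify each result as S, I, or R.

Ceftriaxone 0.03 μg/mL: ≤ 0.12 μg/mL ⇒ susceptible
Nafcillin 0.06 μg/mL: ≤ 16 μg/mL ⇒ susceptible
Gentamicin: 13 mm is ≤ 15 mm ⇒ R
Amoxicillin-clavulanate 256 μg/mL: ≥ 8 μg/mL — Resistant
Azithromycin: 0.03 μg/mL is ≤ 0.12 μg/mL ⇒ susceptible
Chloramphenicol: 19 mm is ≤ 22 mm ⇒ resistant
Colistin: 64 μg/mL is in 32–64 μg/mL ⇒ Intermediate

S, S, R, R, S, R, I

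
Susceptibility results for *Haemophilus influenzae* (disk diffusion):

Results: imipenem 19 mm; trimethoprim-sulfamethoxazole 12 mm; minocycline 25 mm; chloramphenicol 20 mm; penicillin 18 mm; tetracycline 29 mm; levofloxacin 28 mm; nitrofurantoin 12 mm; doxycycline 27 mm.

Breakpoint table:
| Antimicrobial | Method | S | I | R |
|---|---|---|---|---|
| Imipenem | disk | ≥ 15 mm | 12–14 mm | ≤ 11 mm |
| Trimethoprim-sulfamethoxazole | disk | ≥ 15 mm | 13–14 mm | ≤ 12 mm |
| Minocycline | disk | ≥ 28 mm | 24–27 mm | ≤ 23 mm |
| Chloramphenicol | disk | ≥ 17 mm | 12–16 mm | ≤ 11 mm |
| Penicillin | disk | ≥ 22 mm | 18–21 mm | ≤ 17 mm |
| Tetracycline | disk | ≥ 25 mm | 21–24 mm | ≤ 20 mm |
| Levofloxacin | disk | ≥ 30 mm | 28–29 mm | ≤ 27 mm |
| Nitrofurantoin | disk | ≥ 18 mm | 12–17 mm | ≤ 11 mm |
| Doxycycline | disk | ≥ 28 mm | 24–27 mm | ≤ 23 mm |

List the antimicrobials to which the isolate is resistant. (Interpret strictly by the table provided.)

trimethoprim-sulfamethoxazole

Imipenem 19 mm: ≥ 15 mm → S
Trimethoprim-sulfamethoxazole (12 mm) ≤ 12 mm → Resistant
Minocycline 25 mm: in 24–27 mm — I
Chloramphenicol 20 mm: ≥ 17 mm → susceptible
Penicillin (18 mm) in 18–21 mm ⇒ I
Tetracycline 29 mm: ≥ 25 mm ⇒ Susceptible
Levofloxacin (28 mm) in 28–29 mm — intermediate
Nitrofurantoin (12 mm) in 12–17 mm → Intermediate
Doxycycline: 27 mm is in 24–27 mm ⇒ intermediate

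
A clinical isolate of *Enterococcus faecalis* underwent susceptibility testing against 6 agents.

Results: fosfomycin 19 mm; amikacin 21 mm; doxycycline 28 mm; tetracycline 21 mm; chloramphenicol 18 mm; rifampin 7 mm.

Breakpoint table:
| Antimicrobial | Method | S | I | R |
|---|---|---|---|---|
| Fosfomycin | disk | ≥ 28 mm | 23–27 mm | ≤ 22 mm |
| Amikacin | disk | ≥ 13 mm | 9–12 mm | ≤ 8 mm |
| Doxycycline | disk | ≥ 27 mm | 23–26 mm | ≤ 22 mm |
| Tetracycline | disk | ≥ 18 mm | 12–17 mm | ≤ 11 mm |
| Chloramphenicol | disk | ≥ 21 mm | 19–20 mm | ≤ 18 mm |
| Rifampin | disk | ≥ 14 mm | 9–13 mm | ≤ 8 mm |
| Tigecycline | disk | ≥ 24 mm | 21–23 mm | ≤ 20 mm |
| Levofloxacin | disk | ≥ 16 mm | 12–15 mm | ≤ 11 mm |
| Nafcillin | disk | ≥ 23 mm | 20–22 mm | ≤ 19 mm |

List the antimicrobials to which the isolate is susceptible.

Fosfomycin 19 mm: ≤ 22 mm ⇒ resistant
Amikacin 21 mm: ≥ 13 mm ⇒ S
Doxycycline 28 mm: ≥ 27 mm → Susceptible
Tetracycline: 21 mm is ≥ 18 mm — Susceptible
Chloramphenicol 18 mm: ≤ 18 mm ⇒ Resistant
Rifampin 7 mm: ≤ 8 mm — Resistant

amikacin, doxycycline, tetracycline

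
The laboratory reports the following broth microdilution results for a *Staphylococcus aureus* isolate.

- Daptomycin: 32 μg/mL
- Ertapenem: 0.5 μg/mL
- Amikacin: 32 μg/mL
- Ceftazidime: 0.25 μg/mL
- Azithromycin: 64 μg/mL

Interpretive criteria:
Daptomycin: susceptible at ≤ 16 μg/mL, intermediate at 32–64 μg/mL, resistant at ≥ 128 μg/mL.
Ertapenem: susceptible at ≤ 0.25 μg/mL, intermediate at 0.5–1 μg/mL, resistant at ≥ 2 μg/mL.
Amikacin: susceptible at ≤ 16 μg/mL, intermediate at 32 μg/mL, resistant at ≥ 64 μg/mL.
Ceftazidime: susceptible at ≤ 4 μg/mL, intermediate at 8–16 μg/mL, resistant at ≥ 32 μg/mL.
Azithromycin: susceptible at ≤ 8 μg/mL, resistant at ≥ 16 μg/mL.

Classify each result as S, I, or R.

Daptomycin: 32 μg/mL is in 32–64 μg/mL — intermediate
Ertapenem 0.5 μg/mL: in 0.5–1 μg/mL ⇒ intermediate
Amikacin 32 μg/mL: = 32 μg/mL ⇒ intermediate
Ceftazidime: 0.25 μg/mL is ≤ 4 μg/mL — susceptible
Azithromycin: 64 μg/mL is ≥ 16 μg/mL → Resistant

I, I, I, S, R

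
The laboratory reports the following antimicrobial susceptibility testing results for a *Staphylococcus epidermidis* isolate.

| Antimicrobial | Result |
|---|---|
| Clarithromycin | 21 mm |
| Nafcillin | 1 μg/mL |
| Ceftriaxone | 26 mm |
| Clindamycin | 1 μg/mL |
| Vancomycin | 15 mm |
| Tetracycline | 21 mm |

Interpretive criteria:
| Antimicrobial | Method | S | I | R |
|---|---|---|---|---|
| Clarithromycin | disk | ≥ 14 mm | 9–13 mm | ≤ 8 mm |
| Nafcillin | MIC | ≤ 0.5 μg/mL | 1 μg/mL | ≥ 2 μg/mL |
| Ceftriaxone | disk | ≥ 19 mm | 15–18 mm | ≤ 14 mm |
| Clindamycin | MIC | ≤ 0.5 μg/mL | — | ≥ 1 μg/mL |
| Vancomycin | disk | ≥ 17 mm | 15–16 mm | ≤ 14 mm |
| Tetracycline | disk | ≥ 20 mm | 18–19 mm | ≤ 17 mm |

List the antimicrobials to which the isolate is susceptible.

Clarithromycin (21 mm) ≥ 14 mm ⇒ Susceptible
Nafcillin (1 μg/mL) = 1 μg/mL — Intermediate
Ceftriaxone: 26 mm is ≥ 19 mm — S
Clindamycin: 1 μg/mL is ≥ 1 μg/mL — Resistant
Vancomycin (15 mm) in 15–16 mm → intermediate
Tetracycline 21 mm: ≥ 20 mm → susceptible

clarithromycin, ceftriaxone, tetracycline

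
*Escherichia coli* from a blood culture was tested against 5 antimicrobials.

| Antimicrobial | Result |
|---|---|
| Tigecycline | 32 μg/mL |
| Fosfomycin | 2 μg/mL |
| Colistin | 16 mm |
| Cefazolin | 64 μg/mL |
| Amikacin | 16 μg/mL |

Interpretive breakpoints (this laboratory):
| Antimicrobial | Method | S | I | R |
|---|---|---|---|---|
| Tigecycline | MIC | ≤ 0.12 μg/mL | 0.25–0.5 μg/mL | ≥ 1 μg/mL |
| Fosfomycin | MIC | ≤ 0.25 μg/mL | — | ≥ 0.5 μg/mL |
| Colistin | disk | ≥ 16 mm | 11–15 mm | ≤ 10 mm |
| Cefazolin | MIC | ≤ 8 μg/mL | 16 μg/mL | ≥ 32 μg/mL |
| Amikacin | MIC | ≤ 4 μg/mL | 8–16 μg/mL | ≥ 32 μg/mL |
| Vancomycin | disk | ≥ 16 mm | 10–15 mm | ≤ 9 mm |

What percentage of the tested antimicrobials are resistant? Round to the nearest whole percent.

60%

Tigecycline (32 μg/mL) ≥ 1 μg/mL ⇒ Resistant
Fosfomycin (2 μg/mL) ≥ 0.5 μg/mL ⇒ Resistant
Colistin 16 mm: ≥ 16 mm ⇒ susceptible
Cefazolin (64 μg/mL) ≥ 32 μg/mL → R
Amikacin: 16 μg/mL is in 8–16 μg/mL → intermediate
Resistant: 3/5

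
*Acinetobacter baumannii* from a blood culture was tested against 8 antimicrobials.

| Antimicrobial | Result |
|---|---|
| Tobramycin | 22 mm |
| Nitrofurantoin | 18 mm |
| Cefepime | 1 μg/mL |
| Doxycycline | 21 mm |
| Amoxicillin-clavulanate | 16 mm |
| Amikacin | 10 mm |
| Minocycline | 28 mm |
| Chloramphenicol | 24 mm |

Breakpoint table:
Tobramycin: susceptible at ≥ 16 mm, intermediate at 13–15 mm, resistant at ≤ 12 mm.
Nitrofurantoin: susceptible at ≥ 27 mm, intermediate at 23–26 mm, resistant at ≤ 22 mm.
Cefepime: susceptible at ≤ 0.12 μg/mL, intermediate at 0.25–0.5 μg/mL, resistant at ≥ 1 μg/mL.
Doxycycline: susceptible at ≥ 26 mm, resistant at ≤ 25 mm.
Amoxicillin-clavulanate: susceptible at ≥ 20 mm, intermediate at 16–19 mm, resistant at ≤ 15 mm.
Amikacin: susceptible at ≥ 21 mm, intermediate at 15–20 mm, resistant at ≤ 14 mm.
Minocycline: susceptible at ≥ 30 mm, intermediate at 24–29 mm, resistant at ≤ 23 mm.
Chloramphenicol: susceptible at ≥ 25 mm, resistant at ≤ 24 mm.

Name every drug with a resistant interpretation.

nitrofurantoin, cefepime, doxycycline, amikacin, chloramphenicol

Tobramycin 22 mm: ≥ 16 mm ⇒ S
Nitrofurantoin (18 mm) ≤ 22 mm — R
Cefepime (1 μg/mL) ≥ 1 μg/mL — R
Doxycycline: 21 mm is ≤ 25 mm — Resistant
Amoxicillin-clavulanate: 16 mm is in 16–19 mm ⇒ Intermediate
Amikacin 10 mm: ≤ 14 mm → resistant
Minocycline 28 mm: in 24–29 mm ⇒ I
Chloramphenicol: 24 mm is ≤ 24 mm — Resistant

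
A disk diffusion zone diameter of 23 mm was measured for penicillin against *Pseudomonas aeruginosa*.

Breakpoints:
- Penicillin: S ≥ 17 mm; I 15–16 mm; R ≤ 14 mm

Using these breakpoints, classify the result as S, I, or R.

S

Penicillin: 23 mm is ≥ 17 mm ⇒ susceptible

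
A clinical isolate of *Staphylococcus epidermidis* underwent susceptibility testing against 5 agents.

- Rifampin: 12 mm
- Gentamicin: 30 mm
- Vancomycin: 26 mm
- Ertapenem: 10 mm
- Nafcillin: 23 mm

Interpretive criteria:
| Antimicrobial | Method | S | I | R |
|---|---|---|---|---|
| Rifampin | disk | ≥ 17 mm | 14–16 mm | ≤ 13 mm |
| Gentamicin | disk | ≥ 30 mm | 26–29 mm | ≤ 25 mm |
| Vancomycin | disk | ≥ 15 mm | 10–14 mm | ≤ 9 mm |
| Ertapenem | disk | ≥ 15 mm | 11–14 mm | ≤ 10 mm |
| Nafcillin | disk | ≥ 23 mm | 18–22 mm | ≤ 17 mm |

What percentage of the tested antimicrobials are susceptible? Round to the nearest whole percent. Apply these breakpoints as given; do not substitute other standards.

Rifampin 12 mm: ≤ 13 mm ⇒ Resistant
Gentamicin: 30 mm is ≥ 30 mm → Susceptible
Vancomycin: 26 mm is ≥ 15 mm — S
Ertapenem (10 mm) ≤ 10 mm → Resistant
Nafcillin 23 mm: ≥ 23 mm ⇒ Susceptible
Susceptible: 3/5

60%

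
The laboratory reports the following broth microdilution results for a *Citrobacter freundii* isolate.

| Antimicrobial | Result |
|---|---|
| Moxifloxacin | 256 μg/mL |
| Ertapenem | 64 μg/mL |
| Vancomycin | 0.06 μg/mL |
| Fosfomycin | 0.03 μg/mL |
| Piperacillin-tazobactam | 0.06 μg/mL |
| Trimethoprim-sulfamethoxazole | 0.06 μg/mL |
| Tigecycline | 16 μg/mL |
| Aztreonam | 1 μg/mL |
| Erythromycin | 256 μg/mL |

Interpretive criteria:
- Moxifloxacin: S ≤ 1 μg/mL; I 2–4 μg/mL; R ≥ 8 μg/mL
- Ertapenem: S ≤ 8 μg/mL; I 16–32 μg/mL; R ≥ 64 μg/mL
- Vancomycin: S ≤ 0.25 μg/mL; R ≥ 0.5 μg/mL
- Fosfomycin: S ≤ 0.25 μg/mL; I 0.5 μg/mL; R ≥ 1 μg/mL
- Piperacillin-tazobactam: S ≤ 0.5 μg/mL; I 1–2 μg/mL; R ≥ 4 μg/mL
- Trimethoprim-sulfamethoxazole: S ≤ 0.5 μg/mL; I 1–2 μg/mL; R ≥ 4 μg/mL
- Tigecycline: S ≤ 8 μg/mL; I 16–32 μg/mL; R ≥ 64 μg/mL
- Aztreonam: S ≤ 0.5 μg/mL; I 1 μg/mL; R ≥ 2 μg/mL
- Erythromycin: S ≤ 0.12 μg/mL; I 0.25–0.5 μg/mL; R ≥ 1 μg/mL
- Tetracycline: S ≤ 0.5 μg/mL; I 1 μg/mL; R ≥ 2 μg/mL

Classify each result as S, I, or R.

R, R, S, S, S, S, I, I, R

Moxifloxacin 256 μg/mL: ≥ 8 μg/mL → R
Ertapenem 64 μg/mL: ≥ 64 μg/mL → R
Vancomycin 0.06 μg/mL: ≤ 0.25 μg/mL — susceptible
Fosfomycin (0.03 μg/mL) ≤ 0.25 μg/mL — S
Piperacillin-tazobactam (0.06 μg/mL) ≤ 0.5 μg/mL → S
Trimethoprim-sulfamethoxazole 0.06 μg/mL: ≤ 0.5 μg/mL ⇒ Susceptible
Tigecycline 16 μg/mL: in 16–32 μg/mL — Intermediate
Aztreonam 1 μg/mL: = 1 μg/mL ⇒ I
Erythromycin 256 μg/mL: ≥ 1 μg/mL — resistant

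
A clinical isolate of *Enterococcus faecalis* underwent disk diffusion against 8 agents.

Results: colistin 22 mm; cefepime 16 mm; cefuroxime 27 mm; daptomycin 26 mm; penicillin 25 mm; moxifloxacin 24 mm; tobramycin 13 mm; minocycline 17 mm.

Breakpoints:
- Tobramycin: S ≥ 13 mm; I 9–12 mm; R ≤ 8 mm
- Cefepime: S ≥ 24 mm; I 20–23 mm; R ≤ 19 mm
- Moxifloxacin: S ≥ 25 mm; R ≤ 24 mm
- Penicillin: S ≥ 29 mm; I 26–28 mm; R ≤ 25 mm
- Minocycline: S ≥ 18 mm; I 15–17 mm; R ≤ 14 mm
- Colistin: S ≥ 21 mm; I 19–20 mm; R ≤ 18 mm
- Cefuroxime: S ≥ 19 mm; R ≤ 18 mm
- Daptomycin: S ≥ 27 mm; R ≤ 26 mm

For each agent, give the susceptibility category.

S, R, S, R, R, R, S, I

Colistin (22 mm) ≥ 21 mm ⇒ Susceptible
Cefepime: 16 mm is ≤ 19 mm ⇒ R
Cefuroxime (27 mm) ≥ 19 mm ⇒ Susceptible
Daptomycin: 26 mm is ≤ 26 mm — resistant
Penicillin 25 mm: ≤ 25 mm ⇒ resistant
Moxifloxacin: 24 mm is ≤ 24 mm → Resistant
Tobramycin 13 mm: ≥ 13 mm — susceptible
Minocycline (17 mm) in 15–17 mm → I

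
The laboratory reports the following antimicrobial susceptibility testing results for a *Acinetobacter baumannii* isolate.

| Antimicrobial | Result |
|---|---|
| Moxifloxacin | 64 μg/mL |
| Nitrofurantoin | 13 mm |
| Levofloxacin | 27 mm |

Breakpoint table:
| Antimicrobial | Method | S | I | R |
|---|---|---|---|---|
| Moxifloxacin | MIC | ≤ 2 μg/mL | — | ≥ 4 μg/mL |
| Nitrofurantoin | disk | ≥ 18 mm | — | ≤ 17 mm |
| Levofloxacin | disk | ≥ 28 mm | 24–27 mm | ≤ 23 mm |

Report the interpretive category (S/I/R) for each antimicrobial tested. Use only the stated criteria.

Moxifloxacin (64 μg/mL) ≥ 4 μg/mL → resistant
Nitrofurantoin (13 mm) ≤ 17 mm — Resistant
Levofloxacin 27 mm: in 24–27 mm ⇒ I

R, R, I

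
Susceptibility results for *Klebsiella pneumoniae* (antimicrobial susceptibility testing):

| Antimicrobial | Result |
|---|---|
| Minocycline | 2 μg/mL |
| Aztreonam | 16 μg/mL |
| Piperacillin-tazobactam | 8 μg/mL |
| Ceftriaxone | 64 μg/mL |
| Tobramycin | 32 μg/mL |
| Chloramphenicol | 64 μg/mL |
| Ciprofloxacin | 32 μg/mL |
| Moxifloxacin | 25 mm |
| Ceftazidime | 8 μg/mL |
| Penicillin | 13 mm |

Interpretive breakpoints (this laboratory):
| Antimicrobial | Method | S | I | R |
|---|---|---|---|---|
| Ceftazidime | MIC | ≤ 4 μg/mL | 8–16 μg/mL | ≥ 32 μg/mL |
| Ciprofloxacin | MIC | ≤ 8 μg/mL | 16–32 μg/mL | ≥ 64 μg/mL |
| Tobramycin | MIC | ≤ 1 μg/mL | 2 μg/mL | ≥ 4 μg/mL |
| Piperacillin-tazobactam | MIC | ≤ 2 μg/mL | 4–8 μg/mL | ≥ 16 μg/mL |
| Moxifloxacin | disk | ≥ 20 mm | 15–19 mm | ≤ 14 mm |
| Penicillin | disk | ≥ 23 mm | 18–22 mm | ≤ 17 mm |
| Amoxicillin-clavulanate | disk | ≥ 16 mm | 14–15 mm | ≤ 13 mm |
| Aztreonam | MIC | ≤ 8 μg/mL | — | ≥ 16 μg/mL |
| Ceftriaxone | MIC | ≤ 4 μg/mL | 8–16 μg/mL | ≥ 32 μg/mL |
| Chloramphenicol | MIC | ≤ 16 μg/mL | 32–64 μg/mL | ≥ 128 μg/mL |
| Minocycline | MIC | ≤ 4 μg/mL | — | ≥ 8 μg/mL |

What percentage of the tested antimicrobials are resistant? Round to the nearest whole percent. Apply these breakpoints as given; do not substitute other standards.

Minocycline: 2 μg/mL is ≤ 4 μg/mL ⇒ Susceptible
Aztreonam: 16 μg/mL is ≥ 16 μg/mL ⇒ Resistant
Piperacillin-tazobactam 8 μg/mL: in 4–8 μg/mL ⇒ intermediate
Ceftriaxone (64 μg/mL) ≥ 32 μg/mL → R
Tobramycin 32 μg/mL: ≥ 4 μg/mL → R
Chloramphenicol 64 μg/mL: in 32–64 μg/mL ⇒ I
Ciprofloxacin (32 μg/mL) in 16–32 μg/mL → intermediate
Moxifloxacin: 25 mm is ≥ 20 mm → S
Ceftazidime: 8 μg/mL is in 8–16 μg/mL → I
Penicillin (13 mm) ≤ 17 mm → R
Resistant: 4/10

40%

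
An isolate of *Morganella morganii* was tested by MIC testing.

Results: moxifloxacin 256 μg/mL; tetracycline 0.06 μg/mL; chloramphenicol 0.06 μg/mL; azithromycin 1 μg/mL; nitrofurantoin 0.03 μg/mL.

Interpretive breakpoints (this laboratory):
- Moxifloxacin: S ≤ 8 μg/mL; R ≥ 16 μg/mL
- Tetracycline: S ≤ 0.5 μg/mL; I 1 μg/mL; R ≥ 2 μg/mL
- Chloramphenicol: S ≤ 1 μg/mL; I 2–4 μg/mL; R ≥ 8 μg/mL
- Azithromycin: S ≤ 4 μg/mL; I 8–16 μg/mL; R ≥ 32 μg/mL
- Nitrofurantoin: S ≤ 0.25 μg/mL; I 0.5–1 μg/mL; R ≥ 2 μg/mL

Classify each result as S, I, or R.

Moxifloxacin (256 μg/mL) ≥ 16 μg/mL ⇒ resistant
Tetracycline: 0.06 μg/mL is ≤ 0.5 μg/mL → susceptible
Chloramphenicol (0.06 μg/mL) ≤ 1 μg/mL — susceptible
Azithromycin 1 μg/mL: ≤ 4 μg/mL — susceptible
Nitrofurantoin (0.03 μg/mL) ≤ 0.25 μg/mL ⇒ S

R, S, S, S, S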